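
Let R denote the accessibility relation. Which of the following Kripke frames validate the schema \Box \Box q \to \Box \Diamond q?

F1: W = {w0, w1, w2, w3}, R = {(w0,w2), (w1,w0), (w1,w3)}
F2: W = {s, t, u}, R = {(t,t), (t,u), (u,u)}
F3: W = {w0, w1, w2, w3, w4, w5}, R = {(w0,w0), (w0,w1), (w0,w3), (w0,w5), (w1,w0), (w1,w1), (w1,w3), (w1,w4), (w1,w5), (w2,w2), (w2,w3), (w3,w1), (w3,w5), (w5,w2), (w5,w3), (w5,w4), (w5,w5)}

F2

Frame correspondent (Sahlqvist): \forall x \forall z (xRz \to \exists w (x R^2 w \wedge zRw)) — i.e. a generalized confluence (Geach) condition.
F1: fails — w0Rw2 but no w with w0R²w and w2Rw.
F2: ✓.
F3: fails — w1Rw4 but no w with w1R²w and w4Rw.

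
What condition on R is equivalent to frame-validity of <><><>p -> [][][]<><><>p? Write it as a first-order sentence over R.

forall x forall y forall z ((x R^3 y & x R^3 z) -> exists w (y = w & z R^3 w))

This is a Sahlqvist (Geach-type) schema ◇^3□^0p → □^3◇^3p.
Minimal-valuation argument: fix x; take any y with xR^3y and any z with xR^3z. Set V(p) to the set of worlds R-reachable from y in exactly 0 steps. Then □^0p holds at y, so the antecedent holds at x; validity forces ◇^3p at z, giving a w with zR^3w and yR^0w.
First-order correspondent: forall x forall y forall z ((x R^3 y & x R^3 z) -> exists w (y = w & z R^3 w)).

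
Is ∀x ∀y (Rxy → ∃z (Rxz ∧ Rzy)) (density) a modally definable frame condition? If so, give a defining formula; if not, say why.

The condition is density. A defining modal formula is □□r → □r.
Suppose □□r→□r is valid. Take Rxy and set V(r)={w : xR²w}. Then □□r at x, so □r at x, so r at y, i.e. ∃z(Rxz∧Rzy).

Yes, by □□r → □r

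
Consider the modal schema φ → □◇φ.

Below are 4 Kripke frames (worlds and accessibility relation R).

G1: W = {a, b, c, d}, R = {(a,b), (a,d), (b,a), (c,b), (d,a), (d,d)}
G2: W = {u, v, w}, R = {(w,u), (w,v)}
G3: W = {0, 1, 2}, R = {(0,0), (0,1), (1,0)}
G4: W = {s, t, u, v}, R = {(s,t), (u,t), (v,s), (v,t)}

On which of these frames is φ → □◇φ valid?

This is the axiom for symmetry; its first-order frame correspondent is ∀x ∀y (Rxy → Ryx).
G1: fails — Rcb but not Rbc.
G2: fails — Rwu but not Ruw.
G3: satisfies the condition.
G4: fails — Rvt but not Rtv.

G3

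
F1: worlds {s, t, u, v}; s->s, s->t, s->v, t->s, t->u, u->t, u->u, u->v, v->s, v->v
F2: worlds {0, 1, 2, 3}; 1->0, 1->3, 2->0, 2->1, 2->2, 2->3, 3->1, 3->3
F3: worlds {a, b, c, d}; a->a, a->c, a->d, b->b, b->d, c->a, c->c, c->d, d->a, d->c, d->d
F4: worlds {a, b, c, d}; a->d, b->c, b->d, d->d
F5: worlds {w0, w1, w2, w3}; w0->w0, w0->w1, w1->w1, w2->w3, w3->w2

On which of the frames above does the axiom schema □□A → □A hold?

Frame correspondent (Sahlqvist): ∀x ∀y (Rxy → ∃z (Rxz ∧ Rzy)) — i.e. density.
F1: ✓.
F2: fails — R10 but no z with R1z and Rz0.
F3: ✓.
F4: fails — Rbc but no z with Rbz and Rzc.
F5: fails — Rw3w2 but no z with Rw3z and Rzw2.

F1, F3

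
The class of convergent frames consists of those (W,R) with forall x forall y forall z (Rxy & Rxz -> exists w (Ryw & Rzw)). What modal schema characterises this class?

◇□q → □◇q

The condition is convergence. The .2 schema ◇□q → □◇q defines it.
Suppose ◇□q→□◇q is valid. Take Rxy, Rxz and set V(q)={w : Ryw}. Then □q at y so ◇□q at x, so □◇q at x, so ◇q at z, giving w with Rzw and Ryw.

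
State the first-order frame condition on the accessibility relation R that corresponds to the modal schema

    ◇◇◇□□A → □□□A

This is a Sahlqvist (Geach-type) schema ◇^3□^2A → □^3◇^0A.
Minimal-valuation argument: fix x; take any y with xR^3y and any z with xR^3z. Set V(A) to the set of worlds R-reachable from y in exactly 2 steps. Then □^2A holds at y, so the antecedent holds at x; validity forces ◇^0A at z, giving a w with zR^0w and yR^2w.
First-order correspondent: ∀x ∀y ∀z ((xR³y ∧ xR³z) → ∃w (yR²w ∧ z = w)).

∀x ∀y ∀z ((xR³y ∧ xR³z) → ∃w (yR²w ∧ z = w))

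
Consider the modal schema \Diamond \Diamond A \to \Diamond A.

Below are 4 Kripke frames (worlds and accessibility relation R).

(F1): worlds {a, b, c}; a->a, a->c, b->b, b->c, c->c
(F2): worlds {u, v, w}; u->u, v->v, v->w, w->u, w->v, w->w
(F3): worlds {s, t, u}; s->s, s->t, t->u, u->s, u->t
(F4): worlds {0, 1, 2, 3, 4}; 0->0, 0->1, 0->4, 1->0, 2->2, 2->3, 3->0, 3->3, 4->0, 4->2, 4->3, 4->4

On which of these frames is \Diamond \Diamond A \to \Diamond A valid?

The schema corresponds to transitivity: \forall x \forall y \forall z (Rxy \wedge Ryz \to Rxz).
(F1): ✓.
(F2): fails — Rvw and Rwu but not Rvu.
(F3): fails — Rut and Rtu but not Ruu.
(F4): fails — R10 and R01 but not R11.

(F1)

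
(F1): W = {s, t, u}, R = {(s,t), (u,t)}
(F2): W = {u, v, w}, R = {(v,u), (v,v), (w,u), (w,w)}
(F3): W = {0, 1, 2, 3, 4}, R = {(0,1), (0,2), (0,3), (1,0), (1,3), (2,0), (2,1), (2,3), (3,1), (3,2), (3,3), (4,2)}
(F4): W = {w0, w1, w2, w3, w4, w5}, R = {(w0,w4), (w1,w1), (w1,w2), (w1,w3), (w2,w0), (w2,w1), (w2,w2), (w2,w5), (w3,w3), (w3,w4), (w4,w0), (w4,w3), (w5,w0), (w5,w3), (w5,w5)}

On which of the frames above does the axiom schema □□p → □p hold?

The schema corresponds to density: ∀x ∀y (Rxy → ∃z (Rxz ∧ Rzy)).
(F1): fails — Rut but no z with Ruz and Rzt.
(F2): holds.
(F3): fails — R10 but no z with R1z and Rz0.
(F4): fails — Rw0w4 but no z with Rw0z and Rzw4.

(F2)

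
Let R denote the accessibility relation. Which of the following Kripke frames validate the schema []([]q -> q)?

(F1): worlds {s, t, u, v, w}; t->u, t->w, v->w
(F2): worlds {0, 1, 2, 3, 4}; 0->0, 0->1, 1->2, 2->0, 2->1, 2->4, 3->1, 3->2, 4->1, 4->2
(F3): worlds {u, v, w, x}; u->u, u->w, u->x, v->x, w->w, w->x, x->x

(F3)

This is the axiom for shift-reflexivity; its first-order frame correspondent is forall x forall y (Rxy -> Ryy).
(F1): fails — Rtu but not Ruu.
(F2): fails — R32 but not R22.
(F3): holds.
Valid on: (F3).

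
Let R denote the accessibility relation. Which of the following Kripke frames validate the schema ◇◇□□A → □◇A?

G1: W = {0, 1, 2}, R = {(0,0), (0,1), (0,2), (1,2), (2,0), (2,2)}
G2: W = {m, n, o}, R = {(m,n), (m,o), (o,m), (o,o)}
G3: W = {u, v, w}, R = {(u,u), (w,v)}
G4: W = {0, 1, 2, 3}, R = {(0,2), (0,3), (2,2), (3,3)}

This is the axiom for a generalized confluence (Geach) condition; its first-order frame correspondent is ∀x ∀y ∀z ((xR²y ∧ xRz) → ∃w (yR²w ∧ zRw)).
G1: satisfies the condition.
G2: fails — mR²m, mRn but no w with mR²w and nRw.
G3: satisfies the condition.
G4: fails — 0R²2, 0R3 but no w with 2R²w and 3Rw.
Valid on: G1, G3.

G1, G3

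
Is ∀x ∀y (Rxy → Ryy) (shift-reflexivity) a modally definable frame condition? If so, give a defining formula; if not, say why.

Yes: it is shift-reflexivity, defined by the T□ schema □(□r → r).
Suppose □(□r→r) is valid. Take Rxy and set V(r)={w : Ryw}. Then at y, □r holds; since □(□r→r) at x, □r→r at y, so r at y, i.e. Ryy.

Yes — defined by □(□r → r)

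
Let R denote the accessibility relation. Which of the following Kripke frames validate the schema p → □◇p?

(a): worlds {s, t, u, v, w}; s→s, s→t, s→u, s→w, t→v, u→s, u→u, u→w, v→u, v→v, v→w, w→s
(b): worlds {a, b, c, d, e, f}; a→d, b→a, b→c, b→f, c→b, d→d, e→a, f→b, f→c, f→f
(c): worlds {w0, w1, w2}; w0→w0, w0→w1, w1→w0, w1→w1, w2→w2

The schema corresponds to symmetry: ∀x ∀y (Rxy → Ryx).
(a): fails — Rtv but not Rvt.
(b): fails — Rea but not Rae.
(c): satisfies the condition.
Valid on: (c).

(c)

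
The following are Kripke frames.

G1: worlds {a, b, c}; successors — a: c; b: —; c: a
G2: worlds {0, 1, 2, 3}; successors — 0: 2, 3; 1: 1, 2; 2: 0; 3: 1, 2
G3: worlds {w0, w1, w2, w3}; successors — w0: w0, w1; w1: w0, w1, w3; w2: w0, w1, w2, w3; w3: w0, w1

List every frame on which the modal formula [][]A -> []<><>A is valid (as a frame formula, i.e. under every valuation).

The schema corresponds to a generalized confluence (Geach) condition: forall x forall z (xRz -> exists w (x R^2 w & z R^2 w)).
G1: fails — aRc but no w with aR²w and cR²w.
G2: condition met.
G3: condition met.
Valid on: G2, G3.

G2, G3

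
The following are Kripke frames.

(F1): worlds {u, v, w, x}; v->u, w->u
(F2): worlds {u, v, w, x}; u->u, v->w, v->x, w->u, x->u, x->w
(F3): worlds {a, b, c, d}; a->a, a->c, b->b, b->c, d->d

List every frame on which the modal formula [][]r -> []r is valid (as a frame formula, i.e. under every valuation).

(F3)

The schema corresponds to density: forall x forall y (Rxy -> exists z (Rxz & Rzy)).
(F1): fails — Rvu but no z with Rvz and Rzu.
(F2): fails — Rxw but no z with Rxz and Rzw.
(F3): holds.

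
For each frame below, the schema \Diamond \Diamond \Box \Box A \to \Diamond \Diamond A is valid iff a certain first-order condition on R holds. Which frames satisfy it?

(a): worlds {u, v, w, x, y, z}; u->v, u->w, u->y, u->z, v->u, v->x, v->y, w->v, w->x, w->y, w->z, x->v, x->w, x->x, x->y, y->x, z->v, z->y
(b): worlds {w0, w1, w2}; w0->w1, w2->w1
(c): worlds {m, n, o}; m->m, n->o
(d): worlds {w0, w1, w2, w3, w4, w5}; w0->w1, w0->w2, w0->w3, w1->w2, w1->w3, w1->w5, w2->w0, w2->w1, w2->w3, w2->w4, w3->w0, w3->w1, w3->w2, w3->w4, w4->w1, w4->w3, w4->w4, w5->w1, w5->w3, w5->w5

This is the axiom for a generalized confluence (Geach) condition; its first-order frame correspondent is \forall x \forall y (x R^2 y \to \exists w (y R^2 w \wedge x R^2 w)).
(a): condition met.
(b): condition met.
(c): condition met.
(d): condition met.
Valid on: (a), (b), (c), (d).

(a), (b), (c), (d)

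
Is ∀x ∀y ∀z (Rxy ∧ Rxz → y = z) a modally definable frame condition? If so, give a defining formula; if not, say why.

This is a Sahlqvist condition; the CD axiom ◇q → □q defines it.
Suppose ◇q→□q is valid. Take Rxy, Rxz and set V(q)={y}. Then ◇q at x, so □q at x, so q at z, i.e. z=y.

Definable; ◇q → □q defines it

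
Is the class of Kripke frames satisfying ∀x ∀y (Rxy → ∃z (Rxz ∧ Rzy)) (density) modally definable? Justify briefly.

Definable; □□q → □q defines it

The condition is density. A defining modal formula is □□q → □q.
Suppose □□q→□q is valid. Take Rxy and set V(q)={w : xR²w}. Then □□q at x, so □q at x, so q at y, i.e. ∃z(Rxz∧Rzy).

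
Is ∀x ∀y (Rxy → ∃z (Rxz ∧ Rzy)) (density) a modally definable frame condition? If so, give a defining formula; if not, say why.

This is a Sahlqvist condition; the C4 axiom □□r → □r defines it.
Suppose □□r→□r is valid. Take Rxy and set V(r)={w : xR²w}. Then □□r at x, so □r at x, so r at y, i.e. ∃z(Rxz∧Rzy).

Yes, by □□r → □r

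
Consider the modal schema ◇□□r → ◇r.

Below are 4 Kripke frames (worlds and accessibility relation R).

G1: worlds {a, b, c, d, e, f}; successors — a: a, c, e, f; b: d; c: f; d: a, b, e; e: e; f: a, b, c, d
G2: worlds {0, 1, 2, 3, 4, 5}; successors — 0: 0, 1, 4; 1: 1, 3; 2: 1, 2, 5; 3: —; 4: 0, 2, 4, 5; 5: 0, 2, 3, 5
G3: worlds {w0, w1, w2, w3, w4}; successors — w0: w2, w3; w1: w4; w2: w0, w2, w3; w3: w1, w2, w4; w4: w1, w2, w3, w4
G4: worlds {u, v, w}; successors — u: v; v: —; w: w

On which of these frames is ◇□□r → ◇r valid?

This is the axiom for a generalized confluence (Geach) condition; its first-order frame correspondent is ∀x ∀y (xRy → ∃w (yR²w ∧ xRw)).
G1: holds.
G2: fails — 1R3 but no w with 3R²w and 1Rw.
G3: holds.
G4: fails — uRv but no t with vR²t and uRt.

G1, G3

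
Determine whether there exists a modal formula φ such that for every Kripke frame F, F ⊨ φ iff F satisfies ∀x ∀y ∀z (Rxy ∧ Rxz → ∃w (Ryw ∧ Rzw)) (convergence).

The condition is convergence. A defining modal formula is ◇□q → □◇q.

Yes — defined by ◇□q → □◇q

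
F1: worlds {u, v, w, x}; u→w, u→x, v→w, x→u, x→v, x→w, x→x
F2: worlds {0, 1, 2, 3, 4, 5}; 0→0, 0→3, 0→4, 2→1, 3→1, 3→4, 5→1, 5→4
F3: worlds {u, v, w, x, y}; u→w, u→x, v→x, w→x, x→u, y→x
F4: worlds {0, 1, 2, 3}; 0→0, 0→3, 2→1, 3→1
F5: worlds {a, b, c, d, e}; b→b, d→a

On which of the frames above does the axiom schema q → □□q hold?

F5

Frame correspondent (Sahlqvist): ∀x ∀z (xR²z → ∃w (x = w ∧ z = w)) — i.e. a generalized confluence (Geach) condition.
F1: fails — uR²v but u ≠ v.
F2: fails — 0R²1 but 0 ≠ 1.
F3: fails — uR²x but u ≠ x.
F4: fails — 0R²1 but 0 ≠ 1.
F5: holds.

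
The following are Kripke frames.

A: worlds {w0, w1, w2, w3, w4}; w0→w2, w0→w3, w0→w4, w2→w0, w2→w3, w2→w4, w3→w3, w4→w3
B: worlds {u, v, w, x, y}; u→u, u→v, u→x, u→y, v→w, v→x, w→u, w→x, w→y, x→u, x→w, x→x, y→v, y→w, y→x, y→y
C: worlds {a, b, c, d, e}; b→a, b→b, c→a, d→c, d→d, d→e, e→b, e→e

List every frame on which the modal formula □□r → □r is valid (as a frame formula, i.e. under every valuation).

Frame correspondent (Sahlqvist): ∀x ∀y (Rxy → ∃z (Rxz ∧ Rzy)) — i.e. density.
A: fails — Rw0w2 but no z with Rw0z and Rzw2.
B: condition met.
C: fails — Rca but no z with Rcz and Rza.

B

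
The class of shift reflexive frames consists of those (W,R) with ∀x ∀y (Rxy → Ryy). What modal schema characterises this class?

□(□q → q)

The condition is shift-reflexivity. The T□ schema □(□q → q) defines it.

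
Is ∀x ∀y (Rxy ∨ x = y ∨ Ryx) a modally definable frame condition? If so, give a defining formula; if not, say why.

If a class were modally definable it would be closed under disjoint unions (Goldblatt–Thomason).
Take 2 disjoint single-world reflexive frames: each is trivially connected, but their disjoint union has 2 worlds with no edge between distinct components, so it is not connected.
So the class is not modally definable.

No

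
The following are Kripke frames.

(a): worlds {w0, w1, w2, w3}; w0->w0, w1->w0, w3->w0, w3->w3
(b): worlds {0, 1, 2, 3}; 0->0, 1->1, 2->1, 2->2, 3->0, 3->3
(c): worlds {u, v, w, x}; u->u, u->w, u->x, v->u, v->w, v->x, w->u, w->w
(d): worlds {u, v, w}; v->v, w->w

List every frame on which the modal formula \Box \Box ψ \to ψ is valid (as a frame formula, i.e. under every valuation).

(b)

The schema corresponds to a generalized confluence (Geach) condition: \forall x \exists w (x R^2 w \wedge x = w).
(a): fails — at w1 but no w with w1R²w and w1=w.
(b): condition met.
(c): fails — at v but no t with vR²t and v=t.
(d): fails — at u but no t with uR²t and u=t.
Valid on: (b).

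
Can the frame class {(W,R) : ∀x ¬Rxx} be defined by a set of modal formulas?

Any modally definable frame class is closed under surjective bounded morphisms.
The 5-cycle (worlds 0,1,2,3,4 with 0→1→2→3→4→0) is irreflexive, and the map sending every world to a single reflexive point • is a surjective bounded morphism (forth: every edge maps to (•,•); back: every world has a successor). So any modal formula valid on the 5-cycle is also valid on the reflexive point, which is not irreflexive.
Hence irreflexivity is not modally definable.

No — not modally definable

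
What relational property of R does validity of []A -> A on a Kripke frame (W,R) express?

This is the T axiom.
It corresponds to reflexivity: forall x Rxx.

reflexivity: forall x Rxx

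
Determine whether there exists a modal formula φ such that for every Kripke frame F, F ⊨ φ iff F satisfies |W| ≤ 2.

If a class were modally definable it would be closed under disjoint unions (Goldblatt–Thomason).
Any modal formula valid on each of 3 disjoint one-world frames is valid on their disjoint union (validity is preserved under disjoint unions). Each one-world frame has |W|=1≤2, but the union has |W|=3.
So the class is not modally definable.

Not definable by any modal formula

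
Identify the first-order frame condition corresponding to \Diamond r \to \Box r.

This is the CD axiom.
Its frame correspondent is partial functionality — \forall x \forall y \forall z (Rxy \wedge Rxz \to y = z).

Partial functionality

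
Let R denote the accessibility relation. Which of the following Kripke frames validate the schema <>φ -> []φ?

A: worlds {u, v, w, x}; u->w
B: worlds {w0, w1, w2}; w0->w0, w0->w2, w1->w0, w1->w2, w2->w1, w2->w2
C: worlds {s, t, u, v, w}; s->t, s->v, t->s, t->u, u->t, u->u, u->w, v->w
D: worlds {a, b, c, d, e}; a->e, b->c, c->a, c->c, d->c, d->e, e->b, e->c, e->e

A

Frame correspondent (Sahlqvist): forall x forall y forall z (Rxy & Rxz -> y = z) — i.e. partial functionality.
A: satisfies the condition.
B: fails — w0 sees both w0 and w2.
C: fails — s sees both t and v.
D: fails — c sees both a and c.
Valid on: A.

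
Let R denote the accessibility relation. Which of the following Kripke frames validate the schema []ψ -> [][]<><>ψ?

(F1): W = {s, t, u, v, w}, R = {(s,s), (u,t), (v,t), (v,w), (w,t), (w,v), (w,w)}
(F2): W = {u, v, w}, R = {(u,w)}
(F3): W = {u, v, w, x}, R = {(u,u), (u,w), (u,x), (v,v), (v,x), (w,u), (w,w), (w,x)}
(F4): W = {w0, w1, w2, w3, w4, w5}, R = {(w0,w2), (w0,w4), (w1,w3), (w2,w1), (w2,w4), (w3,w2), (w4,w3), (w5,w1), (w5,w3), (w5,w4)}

(F2), (F4)

This is the axiom for a generalized confluence (Geach) condition; its first-order frame correspondent is forall x forall z (x R^2 z -> exists w (xRw & z R^2 w)).
(F1): fails — vR²t but no w* with vRw* and tR²w*.
(F2): satisfies the condition.
(F3): fails — uR²x but no t with uRt and xR²t.
(F4): satisfies the condition.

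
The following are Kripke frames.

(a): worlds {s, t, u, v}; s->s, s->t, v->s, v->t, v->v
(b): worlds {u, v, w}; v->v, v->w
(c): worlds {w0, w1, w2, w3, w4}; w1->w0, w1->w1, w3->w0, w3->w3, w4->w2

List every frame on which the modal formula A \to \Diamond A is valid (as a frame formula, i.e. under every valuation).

Frame correspondent (Sahlqvist): \forall x Rxx — i.e. reflexivity.
(a): fails — world t does not see itself.
(b): fails — world u does not see itself.
(c): fails — world w0 does not see itself.
Valid on no frame.

none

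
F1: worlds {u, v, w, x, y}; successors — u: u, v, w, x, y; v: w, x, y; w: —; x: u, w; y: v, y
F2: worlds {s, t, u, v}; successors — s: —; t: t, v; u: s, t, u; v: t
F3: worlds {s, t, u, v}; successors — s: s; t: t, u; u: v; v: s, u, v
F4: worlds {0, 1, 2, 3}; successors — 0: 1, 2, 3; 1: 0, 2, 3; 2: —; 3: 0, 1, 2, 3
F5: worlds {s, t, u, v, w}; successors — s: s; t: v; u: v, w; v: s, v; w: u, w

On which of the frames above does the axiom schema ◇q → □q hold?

The schema corresponds to partial functionality: ∀x ∀y ∀z (Rxy ∧ Rxz → y = z).
F1: fails — u sees both u and v.
F2: fails — t sees both t and v.
F3: fails — t sees both t and u.
F4: fails — 0 sees both 1 and 2.
F5: fails — u sees both v and w.

none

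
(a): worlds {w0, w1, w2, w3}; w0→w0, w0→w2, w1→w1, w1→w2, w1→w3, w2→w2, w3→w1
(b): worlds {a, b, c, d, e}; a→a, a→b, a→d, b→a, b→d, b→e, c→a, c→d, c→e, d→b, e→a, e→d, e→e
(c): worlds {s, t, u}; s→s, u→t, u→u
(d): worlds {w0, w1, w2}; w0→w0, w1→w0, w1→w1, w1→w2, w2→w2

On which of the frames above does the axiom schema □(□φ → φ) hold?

(d)

Frame correspondent (Sahlqvist): ∀x ∀y (Rxy → Ryy) — i.e. shift-reflexivity.
(a): fails — Rw1w3 but not Rw3w3.
(b): fails — Rcd but not Rdd.
(c): fails — Rut but not Rtt.
(d): condition met.
Valid on: (d).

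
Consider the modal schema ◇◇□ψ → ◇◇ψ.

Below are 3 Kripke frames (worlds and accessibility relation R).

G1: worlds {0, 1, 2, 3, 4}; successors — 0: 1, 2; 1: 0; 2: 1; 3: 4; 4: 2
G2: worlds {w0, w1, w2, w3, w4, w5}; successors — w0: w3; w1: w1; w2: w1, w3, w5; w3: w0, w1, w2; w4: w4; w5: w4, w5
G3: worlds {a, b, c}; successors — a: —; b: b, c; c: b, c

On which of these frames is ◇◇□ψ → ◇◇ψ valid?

G3

Frame correspondent (Sahlqvist): ∀x ∀y (xR²y → ∃w (yRw ∧ xR²w)) — i.e. a generalized confluence (Geach) condition.
G1: fails — 1R²1 but no w with 1Rw and 1R²w.
G2: fails — w0R²w0 but no w with w0Rw and w0R²w.
G3: satisfies the condition.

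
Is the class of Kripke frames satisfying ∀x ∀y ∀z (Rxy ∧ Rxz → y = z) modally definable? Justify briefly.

The condition is partial functionality. A defining modal formula is ◇r → □r.
Suppose ◇r→□r is valid. Take Rxy, Rxz and set V(r)={y}. Then ◇r at x, so □r at x, so r at z, i.e. z=y.

Definable; ◇r → □r defines it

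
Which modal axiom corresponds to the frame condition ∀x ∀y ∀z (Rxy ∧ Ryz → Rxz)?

A defining formula is □p → □□p (the 4 axiom).
Suppose □p→□□p is valid. Take Rxy, Ryz and set V(p)={w : Rxw}. Then □p at x, so □□p at x, so □p at y, so p at z, i.e. Rxz.

□p → □□p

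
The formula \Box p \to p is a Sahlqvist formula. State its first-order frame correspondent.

reflexivity

Suppose □p→p is valid. At any x set V(p)={w : Rxw}. Then □p holds at x, so p holds at x, i.e. Rxx.
Conversely, on a frame with reflexivity the schema holds at every world under every valuation.
Frame condition: \forall x Rxx.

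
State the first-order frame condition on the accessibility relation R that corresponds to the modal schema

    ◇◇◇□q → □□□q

This is a Sahlqvist (Geach-type) schema ◇^3□^1q → □^3◇^0q.
First-order correspondent: ∀x ∀y ∀z ((xR³y ∧ xR³z) → ∃w (yRw ∧ z = w)).

∀x ∀y ∀z ((xR³y ∧ xR³z) → ∃w (yRw ∧ z = w))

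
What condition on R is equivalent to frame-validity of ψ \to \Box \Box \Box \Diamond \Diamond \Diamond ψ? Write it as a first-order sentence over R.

This is a Sahlqvist (Geach-type) schema ◇^0□^0ψ → □^3◇^3ψ.
Minimal-valuation argument: fix x; take any y with xR^0y and any z with xR^3z. Set V(ψ) to the set of worlds R-reachable from y in exactly 0 steps. Then □^0ψ holds at y, so the antecedent holds at x; validity forces ◇^3ψ at z, giving a w with zR^3w and yR^0w.
First-order correspondent: \forall x \forall z (x R^3 z \to \exists w (x = w \wedge z R^3 w)).

\forall x \forall z (x R^3 z \to \exists w (x = w \wedge z R^3 w))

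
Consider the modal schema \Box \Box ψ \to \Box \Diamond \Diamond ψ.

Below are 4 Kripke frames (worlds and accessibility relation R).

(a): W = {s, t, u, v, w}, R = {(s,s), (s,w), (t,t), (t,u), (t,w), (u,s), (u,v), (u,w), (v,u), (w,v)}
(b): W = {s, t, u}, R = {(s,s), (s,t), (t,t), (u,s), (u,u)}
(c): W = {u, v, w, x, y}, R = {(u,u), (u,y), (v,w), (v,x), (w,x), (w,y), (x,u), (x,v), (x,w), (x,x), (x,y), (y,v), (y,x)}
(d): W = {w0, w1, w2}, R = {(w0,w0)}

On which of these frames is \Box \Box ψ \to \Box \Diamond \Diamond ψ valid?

(b), (c), (d)

The schema corresponds to a generalized confluence (Geach) condition: \forall x \forall z (xRz \to \exists w (x R^2 w \wedge z R^2 w)).
(a): fails — sRw but no w* with sR²w* and wR²w*.
(b): ✓.
(c): ✓.
(d): ✓.
Valid on: (b), (c), (d).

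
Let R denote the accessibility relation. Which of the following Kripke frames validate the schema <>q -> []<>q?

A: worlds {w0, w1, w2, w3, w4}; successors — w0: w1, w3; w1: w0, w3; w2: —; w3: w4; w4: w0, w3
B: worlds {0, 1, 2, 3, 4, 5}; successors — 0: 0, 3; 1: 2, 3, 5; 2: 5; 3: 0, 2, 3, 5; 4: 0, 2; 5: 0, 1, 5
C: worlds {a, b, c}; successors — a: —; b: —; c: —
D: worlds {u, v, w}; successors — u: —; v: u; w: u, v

C

The schema corresponds to the Euclidean property: forall x forall y forall z (Rxy & Rxz -> Ryz).
A: fails — Rw0w1 and Rw0w1 but not Rw1w1.
B: fails — R12 and R12 but not R22.
C: holds.
D: fails — Rvu and Rvu but not Ruu.
Valid on: C.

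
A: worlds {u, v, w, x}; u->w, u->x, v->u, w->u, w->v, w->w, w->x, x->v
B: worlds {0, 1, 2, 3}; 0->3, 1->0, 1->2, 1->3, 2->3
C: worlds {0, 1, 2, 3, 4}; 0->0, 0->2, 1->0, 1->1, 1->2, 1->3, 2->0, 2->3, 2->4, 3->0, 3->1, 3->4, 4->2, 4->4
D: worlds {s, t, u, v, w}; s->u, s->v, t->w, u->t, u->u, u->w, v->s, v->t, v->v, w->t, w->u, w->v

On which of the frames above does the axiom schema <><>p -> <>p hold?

The schema corresponds to transitivity: forall x forall y forall z (Rxy & Ryz -> Rxz).
A: fails — Ruw and Rwu but not Ruu.
B: condition met.
C: fails — R34 and R42 but not R32.
D: fails — Rwt and Rtw but not Rww.

B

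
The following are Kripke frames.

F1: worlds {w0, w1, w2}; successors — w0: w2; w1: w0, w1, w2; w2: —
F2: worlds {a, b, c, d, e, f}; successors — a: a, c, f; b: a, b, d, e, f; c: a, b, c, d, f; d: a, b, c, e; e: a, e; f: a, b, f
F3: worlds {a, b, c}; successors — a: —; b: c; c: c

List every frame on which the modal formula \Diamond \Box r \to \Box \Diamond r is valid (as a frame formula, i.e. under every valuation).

F2, F3

The schema corresponds to convergence: \forall x \forall y \forall z (Rxy \wedge Rxz \to \exists w (Ryw \wedge Rzw)).
F1: fails — Rw0w2 and Rw0w2 but w2 and w2 have no common successor.
F2: holds.
F3: holds.
Valid on: F2, F3.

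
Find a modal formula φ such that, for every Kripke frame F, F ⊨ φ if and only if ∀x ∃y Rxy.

This is seriality; the standard corresponding axiom is D: □s → ◇s.
Suppose □s→◇s is valid. At any x set V(s)=W. Then □s at x, so ◇s at x, so x has a successor.

□s → ◇s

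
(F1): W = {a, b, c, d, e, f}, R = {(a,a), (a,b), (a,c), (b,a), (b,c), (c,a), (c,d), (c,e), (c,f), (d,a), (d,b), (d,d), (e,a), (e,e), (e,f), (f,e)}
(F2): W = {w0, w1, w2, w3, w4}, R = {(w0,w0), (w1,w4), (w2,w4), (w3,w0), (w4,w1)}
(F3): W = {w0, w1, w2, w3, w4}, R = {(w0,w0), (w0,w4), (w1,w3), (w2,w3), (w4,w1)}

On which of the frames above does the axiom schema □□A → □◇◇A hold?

The schema corresponds to a generalized confluence (Geach) condition: ∀x ∀z (xRz → ∃w (xR²w ∧ zR²w)).
(F1): condition met.
(F2): fails — w1Rw4 but no w with w1R²w and w4R²w.
(F3): fails — w0Rw4 but no w with w0R²w and w4R²w.
Valid on: (F1).

(F1)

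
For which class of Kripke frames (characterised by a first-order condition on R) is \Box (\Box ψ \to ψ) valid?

shift-reflexivity

This is the T□ axiom.
Its frame correspondent is shift-reflexivity — \forall x \forall y (Rxy \to Ryy).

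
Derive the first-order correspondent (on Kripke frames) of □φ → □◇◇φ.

∀x ∀z (xRz → ∃w (xRw ∧ zR²w))

This is a Sahlqvist (Geach-type) schema ◇^0□^1φ → □^1◇^2φ.
First-order correspondent: ∀x ∀z (xRz → ∃w (xRw ∧ zR²w)).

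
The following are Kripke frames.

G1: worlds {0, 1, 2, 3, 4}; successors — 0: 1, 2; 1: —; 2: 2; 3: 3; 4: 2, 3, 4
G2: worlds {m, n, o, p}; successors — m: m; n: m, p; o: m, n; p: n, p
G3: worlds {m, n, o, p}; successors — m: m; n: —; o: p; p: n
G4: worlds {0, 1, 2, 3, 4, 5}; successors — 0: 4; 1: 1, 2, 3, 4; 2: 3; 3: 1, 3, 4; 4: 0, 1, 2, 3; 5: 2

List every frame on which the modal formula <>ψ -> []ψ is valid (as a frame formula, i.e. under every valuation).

G3

The schema corresponds to partial functionality: forall x forall y forall z (Rxy & Rxz -> y = z).
G1: fails — 0 sees both 1 and 2.
G2: fails — n sees both m and p.
G3: satisfies the condition.
G4: fails — 1 sees both 1 and 2.
Valid on: G3.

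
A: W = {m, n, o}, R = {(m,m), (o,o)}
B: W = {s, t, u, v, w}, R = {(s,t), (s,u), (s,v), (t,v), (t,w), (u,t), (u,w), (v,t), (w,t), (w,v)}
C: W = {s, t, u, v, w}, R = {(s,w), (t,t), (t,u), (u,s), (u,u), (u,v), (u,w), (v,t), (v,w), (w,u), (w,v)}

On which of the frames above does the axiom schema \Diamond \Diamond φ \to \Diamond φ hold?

A

Frame correspondent (Sahlqvist): \forall x \forall y \forall z (Rxy \wedge Ryz \to Rxz) — i.e. transitivity.
A: satisfies the condition.
B: fails — Rwt and Rtw but not Rww.
C: fails — Ruv and Rvt but not Rut.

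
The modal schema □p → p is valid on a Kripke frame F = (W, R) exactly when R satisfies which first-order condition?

Reflexivity

Suppose □p→p is valid. At any x set V(p)={w : Rxw}. Then □p holds at x, so p holds at x, i.e. Rxx.
Conversely, on a frame with reflexivity the schema holds at every world under every valuation.
Frame condition: ∀x Rxx.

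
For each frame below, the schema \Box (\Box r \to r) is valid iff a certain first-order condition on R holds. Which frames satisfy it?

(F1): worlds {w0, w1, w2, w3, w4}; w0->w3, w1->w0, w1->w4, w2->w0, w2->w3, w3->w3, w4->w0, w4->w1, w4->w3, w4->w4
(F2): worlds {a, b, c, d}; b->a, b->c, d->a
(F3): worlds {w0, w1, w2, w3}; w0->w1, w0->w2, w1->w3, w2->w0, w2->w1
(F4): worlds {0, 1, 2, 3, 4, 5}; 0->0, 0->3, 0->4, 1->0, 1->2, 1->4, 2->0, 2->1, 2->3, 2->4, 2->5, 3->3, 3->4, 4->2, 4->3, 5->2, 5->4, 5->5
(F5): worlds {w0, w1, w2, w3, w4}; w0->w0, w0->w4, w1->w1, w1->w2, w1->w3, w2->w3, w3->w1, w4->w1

none

The schema corresponds to shift-reflexivity: \forall x \forall y (Rxy \to Ryy).
(F1): fails — Rw1w0 but not Rw0w0.
(F2): fails — Rba but not Raa.
(F3): fails — Rw1w3 but not Rw3w3.
(F4): fails — R34 but not R44.
(F5): fails — Rw1w2 but not Rw2w2.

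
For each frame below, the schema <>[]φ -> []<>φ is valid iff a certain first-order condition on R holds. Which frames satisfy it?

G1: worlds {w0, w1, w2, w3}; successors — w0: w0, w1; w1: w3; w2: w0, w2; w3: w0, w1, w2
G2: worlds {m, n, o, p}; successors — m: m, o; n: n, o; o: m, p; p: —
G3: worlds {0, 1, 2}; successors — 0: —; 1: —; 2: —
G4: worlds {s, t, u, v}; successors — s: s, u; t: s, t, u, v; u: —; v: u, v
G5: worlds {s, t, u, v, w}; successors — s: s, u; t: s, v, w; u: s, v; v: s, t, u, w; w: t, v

G3

This is the axiom for convergence; its first-order frame correspondent is forall x forall y forall z (Rxy & Rxz -> exists w (Ryw & Rzw)).
G1: fails — Rw0w1 and Rw0w0 but w1 and w0 have no common successor.
G2: fails — Rnn and Rno but n and o have no common successor.
G3: satisfies the condition.
G4: fails — Rsu and Rsu but u and u have no common successor.
G5: fails — Rts and Rtw but s and w have no common successor.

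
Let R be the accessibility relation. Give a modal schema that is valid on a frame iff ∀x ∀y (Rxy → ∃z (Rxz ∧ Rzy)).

□□r → □r

The condition is density. The C4 schema □□r → □r defines it.
Suppose □□r→□r is valid. Take Rxy and set V(r)={w : xR²w}. Then □□r at x, so □r at x, so r at y, i.e. ∃z(Rxz∧Rzy).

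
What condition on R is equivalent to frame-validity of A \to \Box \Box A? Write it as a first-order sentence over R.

\forall x \forall z (x R^2 z \to \exists w (x = w \wedge z = w))

This is a Sahlqvist (Geach-type) schema ◇^0□^0A → □^2◇^0A.
Minimal-valuation argument: fix x; take any y with xR^0y and any z with xR^2z. Set V(A) to the set of worlds R-reachable from y in exactly 0 steps. Then □^0A holds at y, so the antecedent holds at x; validity forces ◇^0A at z, giving a w with zR^0w and yR^0w.
First-order correspondent: \forall x \forall z (x R^2 z \to \exists w (x = w \wedge z = w)).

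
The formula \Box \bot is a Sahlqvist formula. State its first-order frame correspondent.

Emptiness of R

□⊥ is valid iff no world has any successor (otherwise □⊥ fails at any world with one).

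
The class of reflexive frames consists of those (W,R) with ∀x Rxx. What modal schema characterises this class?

□r → r

This is reflexivity; the standard corresponding axiom is T: □r → r.
Suppose □r→r is valid. At any x set V(r)={w : Rxw}. Then □r holds at x, so r holds at x, i.e. Rxx.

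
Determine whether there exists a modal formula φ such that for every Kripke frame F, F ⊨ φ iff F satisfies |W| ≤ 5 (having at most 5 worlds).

Any modally definable frame class is closed under disjoint unions.
Any modal formula valid on each of 6 disjoint one-world frames is valid on their disjoint union (validity is preserved under disjoint unions). Each one-world frame has |W|=1≤5, but the union has |W|=6.
So the class is not modally definable.

Not modally definable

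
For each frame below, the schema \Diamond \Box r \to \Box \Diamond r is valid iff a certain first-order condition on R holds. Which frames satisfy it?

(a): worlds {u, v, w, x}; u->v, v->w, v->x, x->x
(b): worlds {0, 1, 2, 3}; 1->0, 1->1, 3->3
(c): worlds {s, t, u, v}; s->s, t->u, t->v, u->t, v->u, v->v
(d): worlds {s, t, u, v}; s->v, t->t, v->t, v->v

The schema corresponds to convergence: \forall x \forall y \forall z (Rxy \wedge Rxz \to \exists w (Ryw \wedge Rzw)).
(a): fails — Rvx and Rvw but x and w have no common successor.
(b): fails — R10 and R10 but 0 and 0 have no common successor.
(c): fails — Rtv and Rtu but v and u have no common successor.
(d): ✓.
Valid on: (d).

(d)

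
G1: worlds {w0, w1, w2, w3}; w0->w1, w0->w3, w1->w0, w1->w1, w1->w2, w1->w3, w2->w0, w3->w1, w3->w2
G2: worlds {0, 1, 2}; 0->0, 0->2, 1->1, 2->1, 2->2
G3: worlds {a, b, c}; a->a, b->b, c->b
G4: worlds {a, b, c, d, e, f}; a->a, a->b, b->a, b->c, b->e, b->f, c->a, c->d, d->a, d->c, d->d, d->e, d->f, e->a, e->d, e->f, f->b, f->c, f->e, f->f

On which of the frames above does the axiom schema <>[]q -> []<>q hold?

G2, G3

The schema corresponds to convergence: forall x forall y forall z (Rxy & Rxz -> exists w (Ryw & Rzw)).
G1: fails — Rw1w2 and Rw1w0 but w2 and w0 have no common successor.
G2: condition met.
G3: condition met.
G4: fails — Rbc and Rbf but c and f have no common successor.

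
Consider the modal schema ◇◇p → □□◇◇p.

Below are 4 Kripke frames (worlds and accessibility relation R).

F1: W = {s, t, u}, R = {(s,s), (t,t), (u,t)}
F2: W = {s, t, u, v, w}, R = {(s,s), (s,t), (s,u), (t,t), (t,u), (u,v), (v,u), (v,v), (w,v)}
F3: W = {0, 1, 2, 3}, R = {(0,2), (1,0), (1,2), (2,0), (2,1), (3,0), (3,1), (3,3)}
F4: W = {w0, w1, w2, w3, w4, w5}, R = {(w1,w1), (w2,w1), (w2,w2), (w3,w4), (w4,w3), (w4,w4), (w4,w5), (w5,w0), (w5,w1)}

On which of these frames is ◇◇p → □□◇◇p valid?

F1

The schema corresponds to a generalized confluence (Geach) condition: ∀x ∀y ∀z ((xR²y ∧ xR²z) → ∃w (y = w ∧ zR²w)).
F1: satisfies the condition.
F2: fails — sR²s, sR²t but no w* with s=w* and tR²w*.
F3: fails — 1R²1, 1R²2 but no w with 1=w and 2R²w.
F4: fails — w2R²w2, w2R²w1 but no w with w2=w and w1R²w.
Valid on: F1.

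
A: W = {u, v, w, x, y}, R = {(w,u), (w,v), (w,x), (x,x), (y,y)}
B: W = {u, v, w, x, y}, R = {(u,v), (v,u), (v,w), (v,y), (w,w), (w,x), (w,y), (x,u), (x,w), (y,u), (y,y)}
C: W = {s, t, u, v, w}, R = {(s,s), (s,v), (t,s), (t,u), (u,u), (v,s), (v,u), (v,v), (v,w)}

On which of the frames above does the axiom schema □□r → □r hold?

C

Frame correspondent (Sahlqvist): ∀x ∀y (Rxy → ∃z (Rxz ∧ Rzy)) — i.e. density.
A: fails — Rwu but no z with Rwz and Rzu.
B: fails — Ruv but no z with Ruz and Rzv.
C: holds.
Valid on: C.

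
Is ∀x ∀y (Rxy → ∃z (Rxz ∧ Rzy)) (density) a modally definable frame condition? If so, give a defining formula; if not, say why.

This is a Sahlqvist condition; the C4 axiom □□r → □r defines it.
Suppose □□r→□r is valid. Take Rxy and set V(r)={w : xR²w}. Then □□r at x, so □r at x, so r at y, i.e. ∃z(Rxz∧Rzy).

Definable; □□r → □r defines it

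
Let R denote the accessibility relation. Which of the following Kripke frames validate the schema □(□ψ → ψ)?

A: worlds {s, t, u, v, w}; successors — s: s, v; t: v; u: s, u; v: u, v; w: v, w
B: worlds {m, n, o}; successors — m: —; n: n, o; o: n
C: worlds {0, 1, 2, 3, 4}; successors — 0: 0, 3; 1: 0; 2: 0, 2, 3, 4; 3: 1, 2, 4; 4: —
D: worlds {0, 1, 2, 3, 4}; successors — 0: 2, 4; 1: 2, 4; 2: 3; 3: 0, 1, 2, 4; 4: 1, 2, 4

Frame correspondent (Sahlqvist): ∀x ∀y (Rxy → Ryy) — i.e. shift-reflexivity.
A: satisfies the condition.
B: fails — Rno but not Roo.
C: fails — R34 but not R44.
D: fails — R32 but not R22.

A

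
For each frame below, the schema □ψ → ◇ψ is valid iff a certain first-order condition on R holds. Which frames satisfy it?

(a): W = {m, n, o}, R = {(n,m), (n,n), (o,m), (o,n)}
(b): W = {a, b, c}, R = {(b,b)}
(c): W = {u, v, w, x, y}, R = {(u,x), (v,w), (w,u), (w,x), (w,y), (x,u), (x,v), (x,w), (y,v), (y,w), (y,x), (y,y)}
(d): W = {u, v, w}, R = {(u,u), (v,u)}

(c)

Frame correspondent (Sahlqvist): ∀x ∃y Rxy — i.e. seriality.
(a): fails — world m has no successor.
(b): fails — world a has no successor.
(c): satisfies the condition.
(d): fails — world w has no successor.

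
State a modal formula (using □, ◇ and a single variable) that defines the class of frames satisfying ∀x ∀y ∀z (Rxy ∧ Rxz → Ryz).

The condition is the Euclidean property. The 5 schema ◇ψ → □◇ψ defines it.
Suppose ◇ψ→□◇ψ is valid. Take Rxy, Rxz and set V(ψ)={y}. Then ◇ψ at x, so □◇ψ at x, so ◇ψ at z, so some w with Rzw has ψ; w=y, i.e. Rzy. By symmetry of the argument, Ryz.

◇ψ → □◇ψ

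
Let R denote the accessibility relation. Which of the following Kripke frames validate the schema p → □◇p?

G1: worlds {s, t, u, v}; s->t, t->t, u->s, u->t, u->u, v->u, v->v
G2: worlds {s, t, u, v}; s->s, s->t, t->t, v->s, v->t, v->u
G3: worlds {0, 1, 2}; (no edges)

G3

The schema corresponds to symmetry: ∀x ∀y (Rxy → Ryx).
G1: fails — Rut but not Rtu.
G2: fails — Rvt but not Rtv.
G3: ✓.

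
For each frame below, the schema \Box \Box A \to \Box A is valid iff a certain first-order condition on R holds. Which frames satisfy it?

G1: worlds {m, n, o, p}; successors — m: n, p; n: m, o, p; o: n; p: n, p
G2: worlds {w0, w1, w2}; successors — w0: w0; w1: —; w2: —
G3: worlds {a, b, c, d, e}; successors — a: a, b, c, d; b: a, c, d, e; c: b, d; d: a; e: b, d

G2

Frame correspondent (Sahlqvist): \forall x \forall y (Rxy \to \exists z (Rxz \wedge Rzy)) — i.e. density.
G1: fails — Ron but no z with Roz and Rzn.
G2: satisfies the condition.
G3: fails — Reb but no z with Rez and Rzb.
Valid on: G2.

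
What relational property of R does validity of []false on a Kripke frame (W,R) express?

□⊥ is valid iff no world has any successor (otherwise □⊥ fails at any world with one).

emptiness of R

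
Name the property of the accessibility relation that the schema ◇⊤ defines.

◇⊤ holds at w iff w has a successor, so frame-validity of ◇⊤ is exactly seriality. Equivalently via □ψ → ◇ψ:
Suppose □ψ→◇ψ is valid. At any x set V(ψ)=W. Then □ψ at x, so ◇ψ at x, so x has a successor.
Conversely, any frame satisfying ∀x ∃y Rxy validates the schema.
So the correspondent is seriality.

seriality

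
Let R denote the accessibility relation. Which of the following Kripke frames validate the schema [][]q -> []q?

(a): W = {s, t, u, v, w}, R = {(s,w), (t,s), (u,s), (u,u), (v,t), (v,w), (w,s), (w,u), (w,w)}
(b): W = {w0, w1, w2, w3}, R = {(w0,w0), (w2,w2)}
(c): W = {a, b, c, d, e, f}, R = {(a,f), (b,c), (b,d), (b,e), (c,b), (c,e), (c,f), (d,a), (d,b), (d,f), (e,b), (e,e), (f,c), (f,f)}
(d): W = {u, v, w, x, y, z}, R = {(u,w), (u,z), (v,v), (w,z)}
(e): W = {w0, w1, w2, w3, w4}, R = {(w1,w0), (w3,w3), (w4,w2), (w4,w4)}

The schema corresponds to density: forall x forall y (Rxy -> exists z (Rxz & Rzy)).
(a): fails — Rvt but no z with Rvz and Rzt.
(b): satisfies the condition.
(c): fails — Rbc but no z with Rbz and Rzc.
(d): fails — Ruw but no t with Rut and Rtw.
(e): fails — Rw1w0 but no z with Rw1z and Rzw0.

(b)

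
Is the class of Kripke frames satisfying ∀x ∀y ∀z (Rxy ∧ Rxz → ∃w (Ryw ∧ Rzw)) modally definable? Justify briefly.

Yes: it is convergence, defined by the .2 schema ◇□r → □◇r.

Definable; ◇□r → □◇r defines it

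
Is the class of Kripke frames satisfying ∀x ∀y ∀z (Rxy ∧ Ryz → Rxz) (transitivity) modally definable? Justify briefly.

Yes, by □r → □□r

This is a Sahlqvist condition; the 4 axiom □r → □□r defines it.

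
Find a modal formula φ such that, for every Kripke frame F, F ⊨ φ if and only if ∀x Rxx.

□p → p

A defining formula is □p → p (the T axiom).
Suppose □p→p is valid. At any x set V(p)={w : Rxw}. Then □p holds at x, so p holds at x, i.e. Rxx.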